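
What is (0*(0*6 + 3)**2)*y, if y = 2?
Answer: 0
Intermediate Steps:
(0*(0*6 + 3)**2)*y = (0*(0*6 + 3)**2)*2 = (0*(0 + 3)**2)*2 = (0*3**2)*2 = (0*9)*2 = 0*2 = 0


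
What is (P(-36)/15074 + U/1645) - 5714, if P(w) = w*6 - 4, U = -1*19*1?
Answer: -70844581763/12398365 ≈ -5714.0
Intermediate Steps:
U = -19 (U = -19*1 = -19)
P(w) = -4 + 6*w (P(w) = 6*w - 4 = -4 + 6*w)
(P(-36)/15074 + U/1645) - 5714 = ((-4 + 6*(-36))/15074 - 19/1645) - 5714 = ((-4 - 216)*(1/15074) - 19*1/1645) - 5714 = (-220*1/15074 - 19/1645) - 5714 = (-110/7537 - 19/1645) - 5714 = -324153/12398365 - 5714 = -70844581763/12398365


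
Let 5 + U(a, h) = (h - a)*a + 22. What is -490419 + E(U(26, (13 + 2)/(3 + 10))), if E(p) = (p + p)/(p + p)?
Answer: -490418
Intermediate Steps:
U(a, h) = 17 + a*(h - a) (U(a, h) = -5 + ((h - a)*a + 22) = -5 + (a*(h - a) + 22) = -5 + (22 + a*(h - a)) = 17 + a*(h - a))
E(p) = 1 (E(p) = (2*p)/((2*p)) = (2*p)*(1/(2*p)) = 1)
-490419 + E(U(26, (13 + 2)/(3 + 10))) = -490419 + 1 = -490418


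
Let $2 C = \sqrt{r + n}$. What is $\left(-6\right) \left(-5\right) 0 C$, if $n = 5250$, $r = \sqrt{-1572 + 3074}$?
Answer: $0$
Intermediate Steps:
$r = \sqrt{1502} \approx 38.756$
$C = \frac{\sqrt{5250 + \sqrt{1502}}}{2}$ ($C = \frac{\sqrt{\sqrt{1502} + 5250}}{2} = \frac{\sqrt{5250 + \sqrt{1502}}}{2} \approx 36.362$)
$\left(-6\right) \left(-5\right) 0 C = \left(-6\right) \left(-5\right) 0 \frac{\sqrt{5250 + \sqrt{1502}}}{2} = 30 \cdot 0 \frac{\sqrt{5250 + \sqrt{1502}}}{2} = 0 \frac{\sqrt{5250 + \sqrt{1502}}}{2} = 0$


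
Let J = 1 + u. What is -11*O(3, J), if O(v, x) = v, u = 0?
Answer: -33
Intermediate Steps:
J = 1 (J = 1 + 0 = 1)
-11*O(3, J) = -11*3 = -33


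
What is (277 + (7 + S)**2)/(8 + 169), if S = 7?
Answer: 473/177 ≈ 2.6723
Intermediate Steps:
(277 + (7 + S)**2)/(8 + 169) = (277 + (7 + 7)**2)/(8 + 169) = (277 + 14**2)/177 = (277 + 196)*(1/177) = 473*(1/177) = 473/177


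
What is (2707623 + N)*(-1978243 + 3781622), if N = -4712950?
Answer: -3616364599933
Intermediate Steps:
(2707623 + N)*(-1978243 + 3781622) = (2707623 - 4712950)*(-1978243 + 3781622) = -2005327*1803379 = -3616364599933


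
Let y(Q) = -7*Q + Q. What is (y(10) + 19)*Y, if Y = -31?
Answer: 1271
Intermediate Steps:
y(Q) = -6*Q
(y(10) + 19)*Y = (-6*10 + 19)*(-31) = (-60 + 19)*(-31) = -41*(-31) = 1271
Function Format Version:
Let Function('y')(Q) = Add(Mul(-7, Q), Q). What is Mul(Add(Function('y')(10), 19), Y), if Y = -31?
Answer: 1271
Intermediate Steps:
Function('y')(Q) = Mul(-6, Q)
Mul(Add(Function('y')(10), 19), Y) = Mul(Add(Mul(-6, 10), 19), -31) = Mul(Add(-60, 19), -31) = Mul(-41, -31) = 1271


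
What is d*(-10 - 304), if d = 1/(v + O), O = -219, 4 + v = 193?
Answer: 157/15 ≈ 10.467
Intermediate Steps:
v = 189 (v = -4 + 193 = 189)
d = -1/30 (d = 1/(189 - 219) = 1/(-30) = -1/30 ≈ -0.033333)
d*(-10 - 304) = -(-10 - 304)/30 = -1/30*(-314) = 157/15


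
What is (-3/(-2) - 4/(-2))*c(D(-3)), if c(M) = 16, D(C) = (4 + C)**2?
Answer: 56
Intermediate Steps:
(-3/(-2) - 4/(-2))*c(D(-3)) = (-3/(-2) - 4/(-2))*16 = (-3*(-1/2) - 4*(-1/2))*16 = (3/2 + 2)*16 = (7/2)*16 = 56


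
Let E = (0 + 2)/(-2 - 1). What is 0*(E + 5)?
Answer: 0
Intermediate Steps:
E = -⅔ (E = 2/(-3) = 2*(-⅓) = -⅔ ≈ -0.66667)
0*(E + 5) = 0*(-⅔ + 5) = 0*(13/3) = 0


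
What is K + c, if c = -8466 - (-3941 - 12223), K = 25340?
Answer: 33038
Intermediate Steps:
c = 7698 (c = -8466 - 1*(-16164) = -8466 + 16164 = 7698)
K + c = 25340 + 7698 = 33038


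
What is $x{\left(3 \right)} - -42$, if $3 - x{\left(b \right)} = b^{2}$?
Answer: $36$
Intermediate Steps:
$x{\left(b \right)} = 3 - b^{2}$
$x{\left(3 \right)} - -42 = \left(3 - 3^{2}\right) - -42 = \left(3 - 9\right) + 42 = -6 + 42 = 36$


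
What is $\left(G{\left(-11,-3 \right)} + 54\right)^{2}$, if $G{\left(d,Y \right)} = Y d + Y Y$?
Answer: $9216$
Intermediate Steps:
$G{\left(d,Y \right)} = Y^{2} + Y d$ ($G{\left(d,Y \right)} = Y d + Y^{2} = Y^{2} + Y d$)
$\left(G{\left(-11,-3 \right)} + 54\right)^{2} = \left(- 3 \left(-3 - 11\right) + 54\right)^{2} = \left(\left(-3\right) \left(-14\right) + 54\right)^{2} = \left(42 + 54\right)^{2} = 96^{2} = 9216$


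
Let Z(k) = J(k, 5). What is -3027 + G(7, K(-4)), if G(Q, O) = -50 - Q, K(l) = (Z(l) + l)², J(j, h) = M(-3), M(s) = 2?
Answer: -3084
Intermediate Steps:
J(j, h) = 2
Z(k) = 2
K(l) = (2 + l)²
-3027 + G(7, K(-4)) = -3027 + (-50 - 1*7) = -3027 + (-50 - 7) = -3027 - 57 = -3084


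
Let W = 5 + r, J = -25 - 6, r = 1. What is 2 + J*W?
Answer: -184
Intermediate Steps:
J = -31
W = 6 (W = 5 + 1 = 6)
2 + J*W = 2 - 31*6 = 2 - 186 = -184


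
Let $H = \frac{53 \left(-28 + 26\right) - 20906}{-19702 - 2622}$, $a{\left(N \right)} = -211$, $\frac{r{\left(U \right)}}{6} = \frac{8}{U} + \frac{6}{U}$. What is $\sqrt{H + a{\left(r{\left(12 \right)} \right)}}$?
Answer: $\frac{i \sqrt{6542818378}}{5581} \approx 14.493 i$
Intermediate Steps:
$r{\left(U \right)} = \frac{84}{U}$ ($r{\left(U \right)} = 6 \left(\frac{8}{U} + \frac{6}{U}\right) = 6 \frac{14}{U} = \frac{84}{U}$)
$H = \frac{5253}{5581}$ ($H = \frac{53 \left(-2\right) - 20906}{-22324} = \left(-106 - 20906\right) \left(- \frac{1}{22324}\right) = \left(-21012\right) \left(- \frac{1}{22324}\right) = \frac{5253}{5581} \approx 0.94123$)
$\sqrt{H + a{\left(r{\left(12 \right)} \right)}} = \sqrt{\frac{5253}{5581} - 211} = \sqrt{- \frac{1172338}{5581}} = \frac{i \sqrt{6542818378}}{5581}$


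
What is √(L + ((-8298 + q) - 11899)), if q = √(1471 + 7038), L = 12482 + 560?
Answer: √(-7155 + √8509) ≈ 84.04*I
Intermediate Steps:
L = 13042
q = √8509 ≈ 92.244
√(L + ((-8298 + q) - 11899)) = √(13042 + ((-8298 + √8509) - 11899)) = √(13042 + (-20197 + √8509)) = √(-7155 + √8509)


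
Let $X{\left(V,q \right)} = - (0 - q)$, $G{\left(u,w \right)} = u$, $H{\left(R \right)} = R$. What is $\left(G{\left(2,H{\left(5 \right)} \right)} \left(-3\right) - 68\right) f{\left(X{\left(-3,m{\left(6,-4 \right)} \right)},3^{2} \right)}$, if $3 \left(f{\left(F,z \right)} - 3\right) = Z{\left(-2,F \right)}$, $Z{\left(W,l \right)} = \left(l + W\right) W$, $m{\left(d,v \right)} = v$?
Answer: $-518$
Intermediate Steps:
$Z{\left(W,l \right)} = W \left(W + l\right)$ ($Z{\left(W,l \right)} = \left(W + l\right) W = W \left(W + l\right)$)
$X{\left(V,q \right)} = q$ ($X{\left(V,q \right)} = - \left(-1\right) q = q$)
$f{\left(F,z \right)} = \frac{13}{3} - \frac{2 F}{3}$ ($f{\left(F,z \right)} = 3 + \frac{\left(-2\right) \left(-2 + F\right)}{3} = 3 + \frac{4 - 2 F}{3} = 3 - \left(- \frac{4}{3} + \frac{2 F}{3}\right) = \frac{13}{3} - \frac{2 F}{3}$)
$\left(G{\left(2,H{\left(5 \right)} \right)} \left(-3\right) - 68\right) f{\left(X{\left(-3,m{\left(6,-4 \right)} \right)},3^{2} \right)} = \left(2 \left(-3\right) - 68\right) \left(\frac{13}{3} - - \frac{8}{3}\right) = \left(-6 - 68\right) \left(\frac{13}{3} + \frac{8}{3}\right) = \left(-74\right) 7 = -518$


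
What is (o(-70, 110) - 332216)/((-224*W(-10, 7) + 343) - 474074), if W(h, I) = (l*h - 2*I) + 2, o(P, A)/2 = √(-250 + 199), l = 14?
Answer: 332216/439683 - 2*I*√51/439683 ≈ 0.75558 - 3.2484e-5*I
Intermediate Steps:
o(P, A) = 2*I*√51 (o(P, A) = 2*√(-250 + 199) = 2*√(-51) = 2*(I*√51) = 2*I*√51)
W(h, I) = 2 - 2*I + 14*h (W(h, I) = (14*h - 2*I) + 2 = (-2*I + 14*h) + 2 = 2 - 2*I + 14*h)
(o(-70, 110) - 332216)/((-224*W(-10, 7) + 343) - 474074) = (2*I*√51 - 332216)/((-224*(2 - 2*7 + 14*(-10)) + 343) - 474074) = (-332216 + 2*I*√51)/((-224*(2 - 14 - 140) + 343) - 474074) = (-332216 + 2*I*√51)/((-224*(-152) + 343) - 474074) = (-332216 + 2*I*√51)/((34048 + 343) - 474074) = (-332216 + 2*I*√51)/(34391 - 474074) = (-332216 + 2*I*√51)/(-439683) = (-332216 + 2*I*√51)*(-1/439683) = 332216/439683 - 2*I*√51/439683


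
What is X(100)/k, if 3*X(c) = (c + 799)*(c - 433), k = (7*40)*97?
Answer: -99789/27160 ≈ -3.6741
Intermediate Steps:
k = 27160 (k = 280*97 = 27160)
X(c) = (-433 + c)*(799 + c)/3 (X(c) = ((c + 799)*(c - 433))/3 = ((799 + c)*(-433 + c))/3 = ((-433 + c)*(799 + c))/3 = (-433 + c)*(799 + c)/3)
X(100)/k = (-345967/3 + 122*100 + (⅓)*100²)/27160 = (-345967/3 + 12200 + (⅓)*10000)*(1/27160) = (-345967/3 + 12200 + 10000/3)*(1/27160) = -99789*1/27160 = -99789/27160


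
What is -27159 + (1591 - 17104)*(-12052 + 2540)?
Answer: 147532497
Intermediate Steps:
-27159 + (1591 - 17104)*(-12052 + 2540) = -27159 - 15513*(-9512) = -27159 + 147559656 = 147532497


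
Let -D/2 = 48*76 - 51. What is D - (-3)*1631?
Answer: -2301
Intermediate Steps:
D = -7194 (D = -2*(48*76 - 51) = -2*(3648 - 51) = -2*3597 = -7194)
D - (-3)*1631 = -7194 - (-3)*1631 = -7194 - 1*(-4893) = -7194 + 4893 = -2301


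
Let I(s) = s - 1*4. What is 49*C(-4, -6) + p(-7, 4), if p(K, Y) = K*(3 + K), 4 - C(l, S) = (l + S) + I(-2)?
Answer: 1008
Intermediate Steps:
I(s) = -4 + s (I(s) = s - 4 = -4 + s)
C(l, S) = 10 - S - l (C(l, S) = 4 - ((l + S) + (-4 - 2)) = 4 - ((S + l) - 6) = 4 - (-6 + S + l) = 4 + (6 - S - l) = 10 - S - l)
49*C(-4, -6) + p(-7, 4) = 49*(10 - 1*(-6) - 1*(-4)) - 7*(3 - 7) = 49*(10 + 6 + 4) - 7*(-4) = 49*20 + 28 = 980 + 28 = 1008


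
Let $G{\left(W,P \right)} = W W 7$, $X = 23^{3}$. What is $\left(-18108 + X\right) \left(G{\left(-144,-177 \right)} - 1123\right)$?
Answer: $-855676289$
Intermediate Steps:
$X = 12167$
$G{\left(W,P \right)} = 7 W^{2}$ ($G{\left(W,P \right)} = W^{2} \cdot 7 = 7 W^{2}$)
$\left(-18108 + X\right) \left(G{\left(-144,-177 \right)} - 1123\right) = \left(-18108 + 12167\right) \left(7 \left(-144\right)^{2} - 1123\right) = - 5941 \left(7 \cdot 20736 - 1123\right) = - 5941 \left(145152 - 1123\right) = \left(-5941\right) 144029 = -855676289$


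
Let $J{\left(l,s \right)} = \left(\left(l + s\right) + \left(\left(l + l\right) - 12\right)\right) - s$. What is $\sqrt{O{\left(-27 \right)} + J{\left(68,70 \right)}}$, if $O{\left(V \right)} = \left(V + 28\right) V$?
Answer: $\sqrt{165} \approx 12.845$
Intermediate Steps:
$J{\left(l,s \right)} = -12 + 3 l$ ($J{\left(l,s \right)} = \left(\left(l + s\right) + \left(2 l - 12\right)\right) - s = \left(\left(l + s\right) + \left(-12 + 2 l\right)\right) - s = \left(-12 + s + 3 l\right) - s = -12 + 3 l$)
$O{\left(V \right)} = V \left(28 + V\right)$ ($O{\left(V \right)} = \left(28 + V\right) V = V \left(28 + V\right)$)
$\sqrt{O{\left(-27 \right)} + J{\left(68,70 \right)}} = \sqrt{- 27 \left(28 - 27\right) + \left(-12 + 3 \cdot 68\right)} = \sqrt{\left(-27\right) 1 + \left(-12 + 204\right)} = \sqrt{-27 + 192} = \sqrt{165}$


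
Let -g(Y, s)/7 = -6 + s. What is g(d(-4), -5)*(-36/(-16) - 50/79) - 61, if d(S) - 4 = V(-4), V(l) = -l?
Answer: 20071/316 ≈ 63.516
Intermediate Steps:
d(S) = 8 (d(S) = 4 - 1*(-4) = 4 + 4 = 8)
g(Y, s) = 42 - 7*s (g(Y, s) = -7*(-6 + s) = 42 - 7*s)
g(d(-4), -5)*(-36/(-16) - 50/79) - 61 = (42 - 7*(-5))*(-36/(-16) - 50/79) - 61 = (42 + 35)*(-36*(-1/16) - 50*1/79) - 61 = 77*(9/4 - 50/79) - 61 = 77*(511/316) - 61 = 39347/316 - 61 = 20071/316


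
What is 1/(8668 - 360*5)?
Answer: 1/6868 ≈ 0.00014560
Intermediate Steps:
1/(8668 - 360*5) = 1/(8668 - 1800) = 1/6868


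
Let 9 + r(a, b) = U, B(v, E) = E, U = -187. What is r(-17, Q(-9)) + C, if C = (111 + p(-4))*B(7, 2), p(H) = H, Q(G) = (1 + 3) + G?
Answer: 18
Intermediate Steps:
Q(G) = 4 + G
C = 214 (C = (111 - 4)*2 = 107*2 = 214)
r(a, b) = -196 (r(a, b) = -9 - 187 = -196)
r(-17, Q(-9)) + C = -196 + 214 = 18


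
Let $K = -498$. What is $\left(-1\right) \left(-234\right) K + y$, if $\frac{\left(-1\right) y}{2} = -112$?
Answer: $-116308$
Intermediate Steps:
$y = 224$ ($y = \left(-2\right) \left(-112\right) = 224$)
$\left(-1\right) \left(-234\right) K + y = \left(-1\right) \left(-234\right) \left(-498\right) + 224 = 234 \left(-498\right) + 224 = -116532 + 224 = -116308$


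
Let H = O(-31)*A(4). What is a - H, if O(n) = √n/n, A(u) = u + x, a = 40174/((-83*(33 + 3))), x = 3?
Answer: -20087/1494 + 7*I*√31/31 ≈ -13.445 + 1.2572*I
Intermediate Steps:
a = -20087/1494 (a = 40174/((-83*36)) = 40174/(-2988) = 40174*(-1/2988) = -20087/1494 ≈ -13.445)
A(u) = 3 + u (A(u) = u + 3 = 3 + u)
O(n) = n^(-½)
H = -7*I*√31/31 (H = (3 + 4)/√(-31) = -I*√31/31*7 = -7*I*√31/31 ≈ -1.2572*I)
a - H = -20087/1494 - (-7)*I*√31/31 = -20087/1494 + 7*I*√31/31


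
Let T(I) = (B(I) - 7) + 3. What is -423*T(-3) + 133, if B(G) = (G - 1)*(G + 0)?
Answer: -3251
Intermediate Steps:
B(G) = G*(-1 + G) (B(G) = (-1 + G)*G = G*(-1 + G))
T(I) = -4 + I*(-1 + I) (T(I) = (I*(-1 + I) - 7) + 3 = (-7 + I*(-1 + I)) + 3 = -4 + I*(-1 + I))
-423*T(-3) + 133 = -423*(-4 - 3*(-1 - 3)) + 133 = -423*(-4 - 3*(-4)) + 133 = -423*(-4 + 12) + 133 = -423*8 + 133 = -3384 + 133 = -3251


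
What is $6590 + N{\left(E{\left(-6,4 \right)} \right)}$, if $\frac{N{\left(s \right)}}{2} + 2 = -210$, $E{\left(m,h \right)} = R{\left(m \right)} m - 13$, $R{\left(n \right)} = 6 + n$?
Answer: $6166$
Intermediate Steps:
$E{\left(m,h \right)} = -13 + m \left(6 + m\right)$ ($E{\left(m,h \right)} = \left(6 + m\right) m - 13 = m \left(6 + m\right) - 13 = -13 + m \left(6 + m\right)$)
$N{\left(s \right)} = -424$ ($N{\left(s \right)} = -4 + 2 \left(-210\right) = -4 - 420 = -424$)
$6590 + N{\left(E{\left(-6,4 \right)} \right)} = 6590 - 424 = 6166$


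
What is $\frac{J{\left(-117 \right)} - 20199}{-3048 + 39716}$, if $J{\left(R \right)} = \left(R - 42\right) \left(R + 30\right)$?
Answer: $- \frac{3183}{18334} \approx -0.17361$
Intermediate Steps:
$J{\left(R \right)} = \left(-42 + R\right) \left(30 + R\right)$
$\frac{J{\left(-117 \right)} - 20199}{-3048 + 39716} = \frac{\left(-1260 + \left(-117\right)^{2} - -1404\right) - 20199}{-3048 + 39716} = \frac{\left(-1260 + 13689 + 1404\right) - 20199}{36668} = \left(13833 - 20199\right) \frac{1}{36668} = \left(-6366\right) \frac{1}{36668} = - \frac{3183}{18334}$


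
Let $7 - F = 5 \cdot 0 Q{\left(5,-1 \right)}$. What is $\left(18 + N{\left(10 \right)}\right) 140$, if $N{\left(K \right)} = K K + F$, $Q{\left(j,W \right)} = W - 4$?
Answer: $17500$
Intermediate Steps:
$Q{\left(j,W \right)} = -4 + W$
$F = 7$ ($F = 7 - 5 \cdot 0 \left(-4 - 1\right) = 7 - 0 \left(-5\right) = 7 - 0 = 7 + 0 = 7$)
$N{\left(K \right)} = 7 + K^{2}$ ($N{\left(K \right)} = K K + 7 = K^{2} + 7 = 7 + K^{2}$)
$\left(18 + N{\left(10 \right)}\right) 140 = \left(18 + \left(7 + 10^{2}\right)\right) 140 = \left(18 + \left(7 + 100\right)\right) 140 = \left(18 + 107\right) 140 = 125 \cdot 140 = 17500$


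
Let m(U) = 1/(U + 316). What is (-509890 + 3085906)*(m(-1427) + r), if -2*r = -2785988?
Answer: 3986684435669328/1111 ≈ 3.5884e+12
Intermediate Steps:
m(U) = 1/(316 + U)
r = 1392994 (r = -1/2*(-2785988) = 1392994)
(-509890 + 3085906)*(m(-1427) + r) = (-509890 + 3085906)*(1/(316 - 1427) + 1392994) = 2576016*(1/(-1111) + 1392994) = 2576016*(-1/1111 + 1392994) = 2576016*(1547616333/1111) = 3986684435669328/1111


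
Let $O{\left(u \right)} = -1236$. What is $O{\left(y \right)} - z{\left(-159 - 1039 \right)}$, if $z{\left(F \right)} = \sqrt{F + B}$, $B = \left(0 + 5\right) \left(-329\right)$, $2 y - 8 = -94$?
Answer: $-1236 - i \sqrt{2843} \approx -1236.0 - 53.32 i$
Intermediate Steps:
$y = -43$ ($y = 4 + \frac{1}{2} \left(-94\right) = 4 - 47 = -43$)
$B = -1645$ ($B = 5 \left(-329\right) = -1645$)
$z{\left(F \right)} = \sqrt{-1645 + F}$ ($z{\left(F \right)} = \sqrt{F - 1645} = \sqrt{-1645 + F}$)
$O{\left(y \right)} - z{\left(-159 - 1039 \right)} = -1236 - \sqrt{-1645 - 1198} = -1236 - \sqrt{-2843} = -1236 - i \sqrt{2843}$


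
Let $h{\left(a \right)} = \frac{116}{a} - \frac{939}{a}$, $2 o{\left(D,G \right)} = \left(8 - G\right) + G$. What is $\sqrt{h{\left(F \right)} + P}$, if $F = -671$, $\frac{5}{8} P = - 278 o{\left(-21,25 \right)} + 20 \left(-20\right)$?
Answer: $\frac{i \sqrt{27216769855}}{3355} \approx 49.173 i$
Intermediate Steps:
$o{\left(D,G \right)} = 4$ ($o{\left(D,G \right)} = \frac{\left(8 - G\right) + G}{2} = \frac{1}{2} \cdot 8 = 4$)
$P = - \frac{12096}{5}$ ($P = \frac{8 \left(\left(-278\right) 4 + 20 \left(-20\right)\right)}{5} = \frac{8 \left(-1112 - 400\right)}{5} = \frac{8}{5} \left(-1512\right) = - \frac{12096}{5} \approx -2419.2$)
$h{\left(a \right)} = - \frac{823}{a}$
$\sqrt{h{\left(F \right)} + P} = \sqrt{- \frac{823}{-671} - \frac{12096}{5}} = \sqrt{\left(-823\right) \left(- \frac{1}{671}\right) - \frac{12096}{5}} = \sqrt{\frac{823}{671} - \frac{12096}{5}} = \sqrt{- \frac{8112301}{3355}} = \frac{i \sqrt{27216769855}}{3355}$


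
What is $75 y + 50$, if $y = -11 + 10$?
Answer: $-25$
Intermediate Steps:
$y = -1$
$75 y + 50 = 75 \left(-1\right) + 50 = -75 + 50 = -25$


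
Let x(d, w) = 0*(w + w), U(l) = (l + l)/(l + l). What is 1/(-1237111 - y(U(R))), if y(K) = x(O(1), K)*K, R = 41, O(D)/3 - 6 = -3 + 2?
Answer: -1/1237111 ≈ -8.0834e-7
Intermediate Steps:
O(D) = 15 (O(D) = 18 + 3*(-3 + 2) = 18 + 3*(-1) = 18 - 3 = 15)
U(l) = 1 (U(l) = (2*l)/((2*l)) = (2*l)*(1/(2*l)) = 1)
x(d, w) = 0 (x(d, w) = 0*(2*w) = 0)
y(K) = 0 (y(K) = 0*K = 0)
1/(-1237111 - y(U(R))) = 1/(-1237111 - 1*0) = 1/(-1237111 + 0) = 1/(-1237111) = -1/1237111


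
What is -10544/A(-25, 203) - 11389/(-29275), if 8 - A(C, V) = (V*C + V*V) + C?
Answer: 719829889/1056856775 ≈ 0.68110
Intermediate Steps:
A(C, V) = 8 - C - V**2 - C*V (A(C, V) = 8 - ((V*C + V*V) + C) = 8 - ((C*V + V**2) + C) = 8 - ((V**2 + C*V) + C) = 8 - (C + V**2 + C*V) = 8 + (-C - V**2 - C*V) = 8 - C - V**2 - C*V)
-10544/A(-25, 203) - 11389/(-29275) = -10544/(8 - 1*(-25) - 1*203**2 - 1*(-25)*203) - 11389/(-29275) = -10544/(8 + 25 - 1*41209 + 5075) - 11389*(-1/29275) = -10544/(8 + 25 - 41209 + 5075) + 11389/29275 = -10544/(-36101) + 11389/29275 = -10544*(-1/36101) + 11389/29275 = 10544/36101 + 11389/29275 = 719829889/1056856775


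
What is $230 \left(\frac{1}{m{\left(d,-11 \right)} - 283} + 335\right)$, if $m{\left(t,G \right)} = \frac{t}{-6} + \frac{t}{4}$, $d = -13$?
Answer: $\frac{262660690}{3409} \approx 77049.0$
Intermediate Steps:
$m{\left(t,G \right)} = \frac{t}{12}$ ($m{\left(t,G \right)} = t \left(- \frac{1}{6}\right) + t \frac{1}{4} = - \frac{t}{6} + \frac{t}{4} = \frac{t}{12}$)
$230 \left(\frac{1}{m{\left(d,-11 \right)} - 283} + 335\right) = 230 \left(\frac{1}{\frac{1}{12} \left(-13\right) - 283} + 335\right) = 230 \left(\frac{1}{- \frac{13}{12} - 283} + 335\right) = 230 \left(\frac{1}{- \frac{3409}{12}} + 335\right) = 230 \left(- \frac{12}{3409} + 335\right) = 230 \cdot \frac{1142003}{3409} = \frac{262660690}{3409}$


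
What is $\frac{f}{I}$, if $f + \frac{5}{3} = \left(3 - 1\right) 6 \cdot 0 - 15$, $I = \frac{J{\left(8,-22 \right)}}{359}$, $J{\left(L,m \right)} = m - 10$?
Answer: $\frac{8975}{48} \approx 186.98$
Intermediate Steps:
$J{\left(L,m \right)} = -10 + m$ ($J{\left(L,m \right)} = m - 10 = -10 + m$)
$I = - \frac{32}{359}$ ($I = \frac{-10 - 22}{359} = \left(-32\right) \frac{1}{359} = - \frac{32}{359} \approx -0.089136$)
$f = - \frac{50}{3}$ ($f = - \frac{5}{3} - \left(15 - \left(3 - 1\right) 6 \cdot 0\right) = - \frac{5}{3} - \left(15 - 2 \cdot 6 \cdot 0\right) = - \frac{5}{3} + \left(12 \cdot 0 - 15\right) = - \frac{5}{3} + \left(0 - 15\right) = - \frac{5}{3} - 15 = - \frac{50}{3} \approx -16.667$)
$\frac{f}{I} = - \frac{50}{3 \left(- \frac{32}{359}\right)} = \left(- \frac{50}{3}\right) \left(- \frac{359}{32}\right) = \frac{8975}{48}$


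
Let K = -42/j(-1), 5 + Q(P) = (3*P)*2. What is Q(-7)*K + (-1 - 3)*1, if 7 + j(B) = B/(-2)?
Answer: -4000/13 ≈ -307.69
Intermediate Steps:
j(B) = -7 - B/2 (j(B) = -7 + B/(-2) = -7 + B*(-1/2) = -7 - B/2)
Q(P) = -5 + 6*P (Q(P) = -5 + (3*P)*2 = -5 + 6*P)
K = 84/13 (K = -42/(-7 - 1/2*(-1)) = -42/(-7 + 1/2) = -42/(-13/2) = -42*(-2/13) = 84/13 ≈ 6.4615)
Q(-7)*K + (-1 - 3)*1 = (-5 + 6*(-7))*(84/13) + (-1 - 3)*1 = (-5 - 42)*(84/13) - 4*1 = -47*84/13 - 4 = -3948/13 - 4 = -4000/13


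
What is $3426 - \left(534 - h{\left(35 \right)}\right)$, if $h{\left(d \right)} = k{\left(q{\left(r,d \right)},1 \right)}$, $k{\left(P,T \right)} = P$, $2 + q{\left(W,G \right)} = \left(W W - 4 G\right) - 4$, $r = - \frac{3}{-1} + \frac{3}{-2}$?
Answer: $\frac{10993}{4} \approx 2748.3$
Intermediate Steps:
$r = \frac{3}{2}$ ($r = \left(-3\right) \left(-1\right) + 3 \left(- \frac{1}{2}\right) = 3 - \frac{3}{2} = \frac{3}{2} \approx 1.5$)
$q{\left(W,G \right)} = -6 + W^{2} - 4 G$ ($q{\left(W,G \right)} = -2 - \left(4 + 4 G - W W\right) = -2 - \left(4 - W^{2} + 4 G\right) = -6 + W^{2} - 4 G$)
$h{\left(d \right)} = - \frac{15}{4} - 4 d$ ($h{\left(d \right)} = -6 + \left(\frac{3}{2}\right)^{2} - 4 d = -6 + \frac{9}{4} - 4 d = - \frac{15}{4} - 4 d$)
$3426 - \left(534 - h{\left(35 \right)}\right) = 3426 - \left(534 - \left(- \frac{15}{4} - 140\right)\right) = 3426 - \left(534 - - \frac{575}{4}\right) = 3426 - \left(534 + \frac{575}{4}\right) = 3426 - \frac{2711}{4} = \frac{10993}{4}$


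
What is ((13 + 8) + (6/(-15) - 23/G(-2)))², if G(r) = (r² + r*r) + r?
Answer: 253009/900 ≈ 281.12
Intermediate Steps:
G(r) = r + 2*r² (G(r) = (r² + r²) + r = 2*r² + r = r + 2*r²)
((13 + 8) + (6/(-15) - 23/G(-2)))² = ((13 + 8) + (6/(-15) - 23*(-1/(2*(1 + 2*(-2))))))² = (21 + (6*(-1/15) - 23*(-1/(2*(1 - 4)))))² = (21 + (-⅖ - 23/((-2*(-3)))))² = (21 + (-⅖ - 23/6))² = (21 - 127/30)² = (503/30)² = 253009/900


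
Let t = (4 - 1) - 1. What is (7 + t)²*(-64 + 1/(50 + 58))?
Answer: -20733/4 ≈ -5183.3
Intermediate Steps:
t = 2 (t = 3 - 1 = 2)
(7 + t)²*(-64 + 1/(50 + 58)) = (7 + 2)²*(-64 + 1/(50 + 58)) = 9²*(-64 + 1/108) = 81*(-64 + 1/108) = 81*(-6911/108) = -20733/4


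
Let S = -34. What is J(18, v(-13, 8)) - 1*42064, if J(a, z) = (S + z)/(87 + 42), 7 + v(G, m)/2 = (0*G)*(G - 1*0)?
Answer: -1808768/43 ≈ -42064.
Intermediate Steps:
v(G, m) = -14 (v(G, m) = -14 + 2*((0*G)*(G - 1*0)) = -14 + 2*(0*(G + 0)) = -14 + 2*(0*G) = -14 + 2*0 = -14 + 0 = -14)
J(a, z) = -34/129 + z/129 (J(a, z) = (-34 + z)/(87 + 42) = (-34 + z)/129 = (-34 + z)*(1/129) = -34/129 + z/129)
J(18, v(-13, 8)) - 1*42064 = (-34/129 + (1/129)*(-14)) - 1*42064 = (-34/129 - 14/129) - 42064 = -16/43 - 42064 = -1808768/43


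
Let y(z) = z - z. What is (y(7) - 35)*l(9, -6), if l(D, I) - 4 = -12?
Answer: 280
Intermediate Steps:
y(z) = 0
l(D, I) = -8 (l(D, I) = 4 - 12 = -8)
(y(7) - 35)*l(9, -6) = (0 - 35)*(-8) = -35*(-8) = 280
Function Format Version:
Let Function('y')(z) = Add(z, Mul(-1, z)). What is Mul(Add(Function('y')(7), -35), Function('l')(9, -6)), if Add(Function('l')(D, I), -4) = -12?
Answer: 280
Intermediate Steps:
Function('y')(z) = 0
Function('l')(D, I) = -8 (Function('l')(D, I) = Add(4, -12) = -8)
Mul(Add(Function('y')(7), -35), Function('l')(9, -6)) = Mul(Add(0, -35), -8) = Mul(-35, -8) = 280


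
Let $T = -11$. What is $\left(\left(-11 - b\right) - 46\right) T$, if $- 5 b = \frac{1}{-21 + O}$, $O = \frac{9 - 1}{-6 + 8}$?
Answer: $\frac{53306}{85} \approx 627.13$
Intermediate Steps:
$O = 4$ ($O = \frac{8}{2} = 8 \cdot \frac{1}{2} = 4$)
$b = \frac{1}{85}$ ($b = - \frac{1}{5 \left(-21 + 4\right)} = - \frac{1}{5 \left(-17\right)} = \left(- \frac{1}{5}\right) \left(- \frac{1}{17}\right) = \frac{1}{85} \approx 0.011765$)
$\left(\left(-11 - b\right) - 46\right) T = \left(\left(-11 - \frac{1}{85}\right) - 46\right) \left(-11\right) = \left(- \frac{936}{85} - 46\right) \left(-11\right) = \left(- \frac{4846}{85}\right) \left(-11\right) = \frac{53306}{85}$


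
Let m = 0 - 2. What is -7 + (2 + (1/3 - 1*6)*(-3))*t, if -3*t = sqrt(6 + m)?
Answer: -59/3 ≈ -19.667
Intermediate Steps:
m = -2
t = -2/3 (t = -sqrt(6 - 2)/3 = -sqrt(4)/3 = -1/3*2 = -2/3 ≈ -0.66667)
-7 + (2 + (1/3 - 1*6)*(-3))*t = -7 + (2 + (1/3 - 1*6)*(-3))*(-2/3) = -7 + (2 + (1/3 - 6)*(-3))*(-2/3) = -7 + (2 - 17/3*(-3))*(-2/3) = -7 + (2 + 17)*(-2/3) = -7 + 19*(-2/3) = -7 - 38/3 = -59/3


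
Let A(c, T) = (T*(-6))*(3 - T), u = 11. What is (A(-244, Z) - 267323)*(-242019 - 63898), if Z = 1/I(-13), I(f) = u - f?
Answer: 7850772138443/96 ≈ 8.1779e+10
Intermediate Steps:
I(f) = 11 - f
Z = 1/24 (Z = 1/(11 - 1*(-13)) = 1/(11 + 13) = 1/24 ≈ 0.041667)
A(c, T) = -6*T*(3 - T) (A(c, T) = (-6*T)*(3 - T) = -6*T*(3 - T))
(A(-244, Z) - 267323)*(-242019 - 63898) = (6*(1/24)*(-3 + 1/24) - 267323)*(-242019 - 63898) = (6*(1/24)*(-71/24) - 267323)*(-305917) = (-71/96 - 267323)*(-305917) = -25663079/96*(-305917) = 7850772138443/96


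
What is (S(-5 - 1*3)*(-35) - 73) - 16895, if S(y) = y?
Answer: -16688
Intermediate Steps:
(S(-5 - 1*3)*(-35) - 73) - 16895 = ((-5 - 1*3)*(-35) - 73) - 16895 = ((-5 - 3)*(-35) - 73) - 16895 = (-8*(-35) - 73) - 16895 = (280 - 73) - 16895 = 207 - 16895 = -16688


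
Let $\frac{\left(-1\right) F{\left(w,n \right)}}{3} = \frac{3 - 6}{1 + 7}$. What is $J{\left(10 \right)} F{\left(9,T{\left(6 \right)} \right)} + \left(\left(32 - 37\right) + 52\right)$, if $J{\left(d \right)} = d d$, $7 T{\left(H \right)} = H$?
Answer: $\frac{319}{2} \approx 159.5$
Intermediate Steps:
$T{\left(H \right)} = \frac{H}{7}$
$J{\left(d \right)} = d^{2}$
$F{\left(w,n \right)} = \frac{9}{8}$ ($F{\left(w,n \right)} = - 3 \frac{3 - 6}{1 + 7} = - 3 \left(- \frac{3}{8}\right) = - 3 \left(\left(-3\right) \frac{1}{8}\right) = \left(-3\right) \left(- \frac{3}{8}\right) = \frac{9}{8}$)
$J{\left(10 \right)} F{\left(9,T{\left(6 \right)} \right)} + \left(\left(32 - 37\right) + 52\right) = 10^{2} \cdot \frac{9}{8} + \left(\left(32 - 37\right) + 52\right) = 100 \cdot \frac{9}{8} + \left(-5 + 52\right) = \frac{225}{2} + 47 = \frac{319}{2}$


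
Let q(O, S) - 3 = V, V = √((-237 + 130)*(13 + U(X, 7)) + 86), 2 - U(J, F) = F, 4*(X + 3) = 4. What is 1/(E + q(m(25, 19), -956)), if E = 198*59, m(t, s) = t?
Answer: 2337/27307999 - I*√770/136539995 ≈ 8.5579e-5 - 2.0323e-7*I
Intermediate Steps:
X = -2 (X = -3 + (¼)*4 = -3 + 1 = -2)
U(J, F) = 2 - F
E = 11682
V = I*√770 (V = √((-237 + 130)*(13 + (2 - 1*7)) + 86) = √(-107*(13 + (2 - 7)) + 86) = √(-107*(13 - 5) + 86) = √(-107*8 + 86) = √(-856 + 86) = √(-770) = I*√770 ≈ 27.749*I)
q(O, S) = 3 + I*√770
1/(E + q(m(25, 19), -956)) = 1/(11682 + (3 + I*√770)) = 1/(11685 + I*√770)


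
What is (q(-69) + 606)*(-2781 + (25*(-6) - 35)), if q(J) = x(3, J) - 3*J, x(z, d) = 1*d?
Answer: -2206704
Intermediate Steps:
x(z, d) = d
q(J) = -2*J (q(J) = J - 3*J = -2*J)
(q(-69) + 606)*(-2781 + (25*(-6) - 35)) = (-2*(-69) + 606)*(-2781 + (25*(-6) - 35)) = (138 + 606)*(-2781 + (-150 - 35)) = 744*(-2781 - 185) = 744*(-2966) = -2206704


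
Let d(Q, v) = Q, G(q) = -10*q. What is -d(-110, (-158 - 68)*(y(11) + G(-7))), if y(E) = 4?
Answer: 110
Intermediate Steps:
-d(-110, (-158 - 68)*(y(11) + G(-7))) = -1*(-110) = 110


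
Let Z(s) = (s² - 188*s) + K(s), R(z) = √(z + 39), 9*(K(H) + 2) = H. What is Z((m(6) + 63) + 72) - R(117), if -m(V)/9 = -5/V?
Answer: -77639/12 - 2*√39 ≈ -6482.4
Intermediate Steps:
m(V) = 45/V (m(V) = -(-45)/V = 45/V)
K(H) = -2 + H/9
R(z) = √(39 + z)
Z(s) = -2 + s² - 1691*s/9 (Z(s) = (s² - 188*s) + (-2 + s/9) = -2 + s² - 1691*s/9)
Z((m(6) + 63) + 72) - R(117) = (-2 + ((45/6 + 63) + 72)² - 1691*((45/6 + 63) + 72)/9) - √(39 + 117) = (-2 + ((45*(⅙) + 63) + 72)² - 1691*((45*(⅙) + 63) + 72)/9) - √156 = (-2 + ((15/2 + 63) + 72)² - 1691*((15/2 + 63) + 72)/9) - 2*√39 = (-2 + (141/2 + 72)² - 1691*(141/2 + 72)/9) - 2*√39 = (-2 + (285/2)² - 1691/9*285/2) - 2*√39 = (-2 + 81225/4 - 160645/6) - 2*√39 = -77639/12 - 2*√39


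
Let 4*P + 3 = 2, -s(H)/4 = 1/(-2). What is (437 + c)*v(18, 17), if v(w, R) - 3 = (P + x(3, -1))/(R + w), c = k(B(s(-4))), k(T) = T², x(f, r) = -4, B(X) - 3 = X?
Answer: 13299/10 ≈ 1329.9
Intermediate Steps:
s(H) = 2 (s(H) = -4/(-2) = -4*(-½) = 2)
B(X) = 3 + X
c = 25 (c = (3 + 2)² = 5² = 25)
P = -¼ (P = -¾ + (¼)*2 = -¾ + ½ = -¼ ≈ -0.25000)
v(w, R) = 3 - 17/(4*(R + w)) (v(w, R) = 3 + (-¼ - 4)/(R + w) = 3 - 17/(4*(R + w)))
(437 + c)*v(18, 17) = (437 + 25)*((-17/4 + 3*17 + 3*18)/(17 + 18)) = 462*((-17/4 + 51 + 54)/35) = 462*((1/35)*(403/4)) = 462*(403/140) = 13299/10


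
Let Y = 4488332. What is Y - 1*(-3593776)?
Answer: 8082108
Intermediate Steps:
Y - 1*(-3593776) = 4488332 - 1*(-3593776) = 4488332 + 3593776 = 8082108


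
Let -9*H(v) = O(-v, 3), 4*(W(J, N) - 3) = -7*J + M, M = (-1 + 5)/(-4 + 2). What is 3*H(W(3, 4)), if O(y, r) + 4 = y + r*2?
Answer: -19/12 ≈ -1.5833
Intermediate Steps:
M = -2 (M = 4/(-2) = 4*(-1/2) = -2)
O(y, r) = -4 + y + 2*r (O(y, r) = -4 + (y + r*2) = -4 + (y + 2*r) = -4 + y + 2*r)
W(J, N) = 5/2 - 7*J/4 (W(J, N) = 3 + (-7*J - 2)/4 = 3 + (-2 - 7*J)/4 = 3 + (-1/2 - 7*J/4) = 5/2 - 7*J/4)
H(v) = -2/9 + v/9 (H(v) = -(-4 - v + 2*3)/9 = -(-4 - v + 6)/9 = -(2 - v)/9 = -2/9 + v/9)
3*H(W(3, 4)) = 3*(-2/9 + (5/2 - 7/4*3)/9) = 3*(-2/9 + (5/2 - 21/4)/9) = 3*(-2/9 + (1/9)*(-11/4)) = 3*(-2/9 - 11/36) = 3*(-19/36) = -19/12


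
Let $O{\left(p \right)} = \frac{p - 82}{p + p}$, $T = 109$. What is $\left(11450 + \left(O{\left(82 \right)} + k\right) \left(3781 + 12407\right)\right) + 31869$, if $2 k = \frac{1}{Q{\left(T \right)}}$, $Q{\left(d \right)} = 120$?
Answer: $\frac{867729}{20} \approx 43386.0$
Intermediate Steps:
$O{\left(p \right)} = \frac{-82 + p}{2 p}$
$k = \frac{1}{240}$ ($k = \frac{1}{2 \cdot 120} = \frac{1}{2} \cdot \frac{1}{120} = \frac{1}{240} \approx 0.0041667$)
$\left(11450 + \left(O{\left(82 \right)} + k\right) \left(3781 + 12407\right)\right) + 31869 = \left(11450 + \left(\frac{-82 + 82}{2 \cdot 82} + \frac{1}{240}\right) \left(3781 + 12407\right)\right) + 31869 = \left(11450 + \left(\frac{1}{2} \cdot \frac{1}{82} \cdot 0 + \frac{1}{240}\right) 16188\right) + 31869 = \left(11450 + \left(0 + \frac{1}{240}\right) 16188\right) + 31869 = \left(11450 + \frac{1}{240} \cdot 16188\right) + 31869 = \left(11450 + \frac{1349}{20}\right) + 31869 = \frac{230349}{20} + 31869 = \frac{867729}{20}$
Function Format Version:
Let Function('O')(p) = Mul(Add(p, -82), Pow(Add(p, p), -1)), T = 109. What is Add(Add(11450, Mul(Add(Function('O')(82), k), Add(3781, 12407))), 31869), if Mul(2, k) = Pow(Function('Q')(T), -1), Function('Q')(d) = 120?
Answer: Rational(867729, 20) ≈ 43386.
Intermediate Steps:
Function('O')(p) = Mul(Rational(1, 2), Pow(p, -1), Add(-82, p)) (Function('O')(p) = Mul(Add(-82, p), Pow(Mul(2, p), -1)) = Mul(Add(-82, p), Mul(Rational(1, 2), Pow(p, -1))) = Mul(Rational(1, 2), Pow(p, -1), Add(-82, p)))
k = Rational(1, 240) (k = Mul(Rational(1, 2), Pow(120, -1)) = Mul(Rational(1, 2), Rational(1, 120)) = Rational(1, 240) ≈ 0.0041667)
Add(Add(11450, Mul(Add(Function('O')(82), k), Add(3781, 12407))), 31869) = Add(Add(11450, Mul(Add(Mul(Rational(1, 2), Pow(82, -1), Add(-82, 82)), Rational(1, 240)), Add(3781, 12407))), 31869) = Add(Add(11450, Mul(Add(Mul(Rational(1, 2), Rational(1, 82), 0), Rational(1, 240)), 16188)), 31869) = Add(Add(11450, Mul(Add(0, Rational(1, 240)), 16188)), 31869) = Add(Add(11450, Mul(Rational(1, 240), 16188)), 31869) = Add(Add(11450, Rational(1349, 20)), 31869) = Add(Rational(230349, 20), 31869) = Rational(867729, 20)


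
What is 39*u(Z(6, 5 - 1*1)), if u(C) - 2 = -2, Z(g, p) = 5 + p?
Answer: 0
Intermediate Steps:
u(C) = 0 (u(C) = 2 - 2 = 0)
39*u(Z(6, 5 - 1*1)) = 39*0 = 0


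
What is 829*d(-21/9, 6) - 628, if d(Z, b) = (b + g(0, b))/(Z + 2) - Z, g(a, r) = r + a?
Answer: -85613/3 ≈ -28538.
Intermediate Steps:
g(a, r) = a + r
d(Z, b) = -Z + 2*b/(2 + Z) (d(Z, b) = (b + (0 + b))/(Z + 2) - Z = (b + b)/(2 + Z) - Z = (2*b)/(2 + Z) - Z = 2*b/(2 + Z) - Z = -Z + 2*b/(2 + Z))
829*d(-21/9, 6) - 628 = 829*((-(-21/9)² - (-42)/9 + 2*6)/(2 - 21/9)) - 628 = 829*((-(-21*⅑)² - (-42)/9 + 12)/(2 - 21*⅑)) - 628 = 829*((-(-7/3)² - 2*(-7/3) + 12)/(2 - 7/3)) - 628 = 829*((-1*49/9 + 14/3 + 12)/(-⅓)) - 628 = 829*(-3*(-49/9 + 14/3 + 12)) - 628 = 829*(-3*101/9) - 628 = 829*(-101/3) - 628 = -83729/3 - 628 = -85613/3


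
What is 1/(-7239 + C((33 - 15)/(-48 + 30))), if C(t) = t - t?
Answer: -1/7239 ≈ -0.00013814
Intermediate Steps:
C(t) = 0
1/(-7239 + C((33 - 15)/(-48 + 30))) = 1/(-7239 + 0) = 1/(-7239) = -1/7239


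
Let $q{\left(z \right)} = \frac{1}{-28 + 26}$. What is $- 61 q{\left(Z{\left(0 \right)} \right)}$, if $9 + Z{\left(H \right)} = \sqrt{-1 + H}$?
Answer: $\frac{61}{2} \approx 30.5$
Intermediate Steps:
$Z{\left(H \right)} = -9 + \sqrt{-1 + H}$
$q{\left(z \right)} = - \frac{1}{2}$ ($q{\left(z \right)} = \frac{1}{-2} = - \frac{1}{2}$)
$- 61 q{\left(Z{\left(0 \right)} \right)} = \left(-61\right) \left(- \frac{1}{2}\right) = \frac{61}{2}$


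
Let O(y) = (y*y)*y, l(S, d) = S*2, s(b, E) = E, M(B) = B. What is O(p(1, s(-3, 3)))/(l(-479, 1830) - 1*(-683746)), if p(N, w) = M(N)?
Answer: 1/682788 ≈ 1.4646e-6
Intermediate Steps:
l(S, d) = 2*S
p(N, w) = N
O(y) = y³ (O(y) = y²*y = y³)
O(p(1, s(-3, 3)))/(l(-479, 1830) - 1*(-683746)) = 1³/(2*(-479) - 1*(-683746)) = 1/(-958 + 683746) = 1/682788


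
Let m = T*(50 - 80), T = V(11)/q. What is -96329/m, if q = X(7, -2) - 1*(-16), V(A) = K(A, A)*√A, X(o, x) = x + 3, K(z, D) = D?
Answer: 1637593*√11/3630 ≈ 1496.2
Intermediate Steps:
X(o, x) = 3 + x
V(A) = A^(3/2) (V(A) = A*√A = A^(3/2))
q = 17 (q = (3 - 2) - 1*(-16) = 1 + 16 = 17)
T = 11*√11/17 (T = 11^(3/2)/17 = (11*√11)*(1/17) = 11*√11/17 ≈ 2.1460)
m = -330*√11/17 (m = (11*√11/17)*(50 - 80) = (11*√11/17)*(-30) = -330*√11/17 ≈ -64.382)
-96329/m = -96329*(-17*√11/3630) = -(-1637593)*√11/3630 = 1637593*√11/3630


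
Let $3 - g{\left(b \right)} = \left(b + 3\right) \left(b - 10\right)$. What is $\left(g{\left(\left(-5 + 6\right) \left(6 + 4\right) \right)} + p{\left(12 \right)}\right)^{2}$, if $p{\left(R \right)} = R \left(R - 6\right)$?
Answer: $5625$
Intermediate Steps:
$g{\left(b \right)} = 3 - \left(-10 + b\right) \left(3 + b\right)$ ($g{\left(b \right)} = 3 - \left(b + 3\right) \left(b - 10\right) = 3 - \left(3 + b\right) \left(-10 + b\right) = 3 - \left(-10 + b\right) \left(3 + b\right)$)
$p{\left(R \right)} = R \left(-6 + R\right)$
$\left(g{\left(\left(-5 + 6\right) \left(6 + 4\right) \right)} + p{\left(12 \right)}\right)^{2} = \left(\left(33 - \left(\left(-5 + 6\right) \left(6 + 4\right)\right)^{2} + 7 \left(-5 + 6\right) \left(6 + 4\right)\right) + 12 \left(-6 + 12\right)\right)^{2} = \left(\left(33 - \left(1 \cdot 10\right)^{2} + 7 \cdot 1 \cdot 10\right) + 12 \cdot 6\right)^{2} = \left(\left(33 - 10^{2} + 7 \cdot 10\right) + 72\right)^{2} = \left(\left(33 - 100 + 70\right) + 72\right)^{2} = \left(3 + 72\right)^{2} = 75^{2} = 5625$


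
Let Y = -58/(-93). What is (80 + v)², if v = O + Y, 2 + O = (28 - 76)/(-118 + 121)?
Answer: 33918976/8649 ≈ 3921.7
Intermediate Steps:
Y = 58/93 (Y = -58*(-1/93) = 58/93 ≈ 0.62366)
O = -18 (O = -2 + (28 - 76)/(-118 + 121) = -2 - 48/3 = -2 - 48*⅓ = -2 - 16 = -18)
v = -1616/93 (v = -18 + 58/93 = -1616/93 ≈ -17.376)
(80 + v)² = (80 - 1616/93)² = (5824/93)² = 33918976/8649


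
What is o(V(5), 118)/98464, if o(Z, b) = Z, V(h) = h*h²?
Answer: 125/98464 ≈ 0.0012695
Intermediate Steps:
V(h) = h³
o(V(5), 118)/98464 = 5³/98464 = 125*(1/98464) = 125/98464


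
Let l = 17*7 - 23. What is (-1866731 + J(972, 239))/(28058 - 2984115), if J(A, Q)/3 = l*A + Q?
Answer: 122006/227389 ≈ 0.53655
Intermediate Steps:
l = 96 (l = 119 - 23 = 96)
J(A, Q) = 3*Q + 288*A (J(A, Q) = 3*(96*A + Q) = 3*(Q + 96*A) = 3*Q + 288*A)
(-1866731 + J(972, 239))/(28058 - 2984115) = (-1866731 + (3*239 + 288*972))/(28058 - 2984115) = (-1866731 + (717 + 279936))/(-2956057) = (-1866731 + 280653)*(-1/2956057) = -1586078*(-1/2956057) = 122006/227389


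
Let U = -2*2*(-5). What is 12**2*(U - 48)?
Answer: -4032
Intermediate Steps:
U = 20 (U = -4*(-5) = 20)
12**2*(U - 48) = 12**2*(20 - 48) = 144*(-28) = -4032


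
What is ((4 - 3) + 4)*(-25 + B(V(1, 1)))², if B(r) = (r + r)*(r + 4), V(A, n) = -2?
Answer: 5445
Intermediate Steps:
B(r) = 2*r*(4 + r) (B(r) = (2*r)*(4 + r) = 2*r*(4 + r))
((4 - 3) + 4)*(-25 + B(V(1, 1)))² = ((4 - 3) + 4)*(-25 + 2*(-2)*(4 - 2))² = (1 + 4)*(-25 + 2*(-2)*2)² = 5*(-25 - 8)² = 5*(-33)² = 5*1089 = 5445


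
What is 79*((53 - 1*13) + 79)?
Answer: 9401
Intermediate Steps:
79*((53 - 1*13) + 79) = 79*((53 - 13) + 79) = 79*(40 + 79) = 79*119 = 9401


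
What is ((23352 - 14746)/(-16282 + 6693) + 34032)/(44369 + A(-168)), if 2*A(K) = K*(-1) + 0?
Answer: 326324242/426259817 ≈ 0.76555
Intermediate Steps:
A(K) = -K/2 (A(K) = (K*(-1) + 0)/2 = (-K + 0)/2 = (-K)/2 = -K/2)
((23352 - 14746)/(-16282 + 6693) + 34032)/(44369 + A(-168)) = ((23352 - 14746)/(-16282 + 6693) + 34032)/(44369 - 1/2*(-168)) = (8606/(-9589) + 34032)/(44369 + 84) = (8606*(-1/9589) + 34032)/44453 = (-8606/9589 + 34032)*(1/44453) = (326324242/9589)*(1/44453) = 326324242/426259817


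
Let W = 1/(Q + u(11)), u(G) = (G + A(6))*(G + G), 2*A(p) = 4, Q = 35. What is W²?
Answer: 1/103041 ≈ 9.7049e-6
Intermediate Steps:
A(p) = 2 (A(p) = (½)*4 = 2)
u(G) = 2*G*(2 + G) (u(G) = (G + 2)*(G + G) = (2 + G)*(2*G) = 2*G*(2 + G))
W = 1/321 (W = 1/(35 + 2*11*(2 + 11)) = 1/(35 + 2*11*13) = 1/(35 + 286) = 1/321 ≈ 0.0031153)
W² = (1/321)² = 1/103041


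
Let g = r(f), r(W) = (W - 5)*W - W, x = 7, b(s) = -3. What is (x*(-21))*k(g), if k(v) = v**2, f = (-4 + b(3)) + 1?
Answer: -762048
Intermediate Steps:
f = -6 (f = (-4 - 3) + 1 = -7 + 1 = -6)
r(W) = -W + W*(-5 + W) (r(W) = (-5 + W)*W - W = W*(-5 + W) - W = -W + W*(-5 + W))
g = 72 (g = -6*(-6 - 6) = -6*(-12) = 72)
(x*(-21))*k(g) = (7*(-21))*72**2 = -147*5184 = -762048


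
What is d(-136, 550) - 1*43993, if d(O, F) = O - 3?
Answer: -44132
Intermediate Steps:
d(O, F) = -3 + O
d(-136, 550) - 1*43993 = (-3 - 136) - 1*43993 = -139 - 43993 = -44132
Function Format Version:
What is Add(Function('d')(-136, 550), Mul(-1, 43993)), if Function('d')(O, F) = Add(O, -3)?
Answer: -44132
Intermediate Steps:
Function('d')(O, F) = Add(-3, O)
Add(Function('d')(-136, 550), Mul(-1, 43993)) = Add(Add(-3, -136), Mul(-1, 43993)) = Add(-139, -43993) = -44132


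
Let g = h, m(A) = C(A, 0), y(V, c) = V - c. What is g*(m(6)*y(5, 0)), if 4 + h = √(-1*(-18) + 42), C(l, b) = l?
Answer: -120 + 60*√15 ≈ 112.38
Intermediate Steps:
m(A) = A
h = -4 + 2*√15 (h = -4 + √(-1*(-18) + 42) = -4 + √(18 + 42) = -4 + √60 = -4 + 2*√15 ≈ 3.7460)
g = -4 + 2*√15 ≈ 3.7460
g*(m(6)*y(5, 0)) = (-4 + 2*√15)*(6*(5 - 1*0)) = (-4 + 2*√15)*(6*(5 + 0)) = (-4 + 2*√15)*(6*5) = (-4 + 2*√15)*30 = -120 + 60*√15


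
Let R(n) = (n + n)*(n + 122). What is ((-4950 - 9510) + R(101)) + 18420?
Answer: 49006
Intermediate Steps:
R(n) = 2*n*(122 + n) (R(n) = (2*n)*(122 + n) = 2*n*(122 + n))
((-4950 - 9510) + R(101)) + 18420 = ((-4950 - 9510) + 2*101*(122 + 101)) + 18420 = (-14460 + 2*101*223) + 18420 = (-14460 + 45046) + 18420 = 30586 + 18420 = 49006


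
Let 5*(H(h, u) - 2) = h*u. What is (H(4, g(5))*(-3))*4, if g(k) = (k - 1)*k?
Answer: -216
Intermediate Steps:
g(k) = k*(-1 + k) (g(k) = (-1 + k)*k = k*(-1 + k))
H(h, u) = 2 + h*u/5 (H(h, u) = 2 + (h*u)/5 = 2 + h*u/5)
(H(4, g(5))*(-3))*4 = ((2 + (⅕)*4*(5*(-1 + 5)))*(-3))*4 = ((2 + (⅕)*4*(5*4))*(-3))*4 = ((2 + (⅕)*4*20)*(-3))*4 = ((2 + 16)*(-3))*4 = (18*(-3))*4 = -54*4 = -216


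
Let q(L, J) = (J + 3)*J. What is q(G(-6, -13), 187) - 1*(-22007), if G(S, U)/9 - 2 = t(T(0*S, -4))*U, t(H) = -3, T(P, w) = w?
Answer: 57537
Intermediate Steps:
G(S, U) = 18 - 27*U (G(S, U) = 18 + 9*(-3*U) = 18 - 27*U)
q(L, J) = J*(3 + J) (q(L, J) = (3 + J)*J = J*(3 + J))
q(G(-6, -13), 187) - 1*(-22007) = 187*(3 + 187) - 1*(-22007) = 187*190 + 22007 = 35530 + 22007 = 57537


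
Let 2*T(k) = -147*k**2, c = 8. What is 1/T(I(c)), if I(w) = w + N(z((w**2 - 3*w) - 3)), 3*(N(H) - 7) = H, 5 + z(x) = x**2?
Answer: -6/97278769 ≈ -6.1678e-8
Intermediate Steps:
z(x) = -5 + x**2
N(H) = 7 + H/3
I(w) = 16/3 + w + (-3 + w**2 - 3*w)**2/3 (I(w) = w + (7 + (-5 + ((w**2 - 3*w) - 3)**2)/3) = w + (7 + (-5 + (-3 + w**2 - 3*w)**2)/3) = w + (7 + (-5/3 + (-3 + w**2 - 3*w)**2/3)) = w + (16/3 + (-3 + w**2 - 3*w)**2/3) = 16/3 + w + (-3 + w**2 - 3*w)**2/3)
T(k) = -147*k**2/2 (T(k) = (-147*k**2)/2 = -147*k**2/2)
1/T(I(c)) = 1/(-147*(16/3 + 8 + (3 - 1*8**2 + 3*8)**2/3)**2/2) = 1/(-147*(16/3 + 8 + (3 - 1*64 + 24)**2/3)**2/2) = 1/(-147*(16/3 + 8 + (3 - 64 + 24)**2/3)**2/2) = 1/(-147*(16/3 + 8 + (1/3)*(-37)**2)**2/2) = 1/(-147*(16/3 + 8 + (1/3)*1369)**2/2) = 1/(-147*(16/3 + 8 + 1369/3)**2/2) = 1/(-147*(1409/3)**2/2) = 1/(-147/2*1985281/9) = 1/(-97278769/6) = -6/97278769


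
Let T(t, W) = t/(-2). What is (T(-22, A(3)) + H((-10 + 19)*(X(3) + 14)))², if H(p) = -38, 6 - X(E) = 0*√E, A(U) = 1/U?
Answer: 729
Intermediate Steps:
X(E) = 6 (X(E) = 6 - 0*√E = 6 - 1*0 = 6 + 0 = 6)
T(t, W) = -t/2 (T(t, W) = t*(-½) = -t/2)
(T(-22, A(3)) + H((-10 + 19)*(X(3) + 14)))² = (-½*(-22) - 38)² = (11 - 38)² = (-27)² = 729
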